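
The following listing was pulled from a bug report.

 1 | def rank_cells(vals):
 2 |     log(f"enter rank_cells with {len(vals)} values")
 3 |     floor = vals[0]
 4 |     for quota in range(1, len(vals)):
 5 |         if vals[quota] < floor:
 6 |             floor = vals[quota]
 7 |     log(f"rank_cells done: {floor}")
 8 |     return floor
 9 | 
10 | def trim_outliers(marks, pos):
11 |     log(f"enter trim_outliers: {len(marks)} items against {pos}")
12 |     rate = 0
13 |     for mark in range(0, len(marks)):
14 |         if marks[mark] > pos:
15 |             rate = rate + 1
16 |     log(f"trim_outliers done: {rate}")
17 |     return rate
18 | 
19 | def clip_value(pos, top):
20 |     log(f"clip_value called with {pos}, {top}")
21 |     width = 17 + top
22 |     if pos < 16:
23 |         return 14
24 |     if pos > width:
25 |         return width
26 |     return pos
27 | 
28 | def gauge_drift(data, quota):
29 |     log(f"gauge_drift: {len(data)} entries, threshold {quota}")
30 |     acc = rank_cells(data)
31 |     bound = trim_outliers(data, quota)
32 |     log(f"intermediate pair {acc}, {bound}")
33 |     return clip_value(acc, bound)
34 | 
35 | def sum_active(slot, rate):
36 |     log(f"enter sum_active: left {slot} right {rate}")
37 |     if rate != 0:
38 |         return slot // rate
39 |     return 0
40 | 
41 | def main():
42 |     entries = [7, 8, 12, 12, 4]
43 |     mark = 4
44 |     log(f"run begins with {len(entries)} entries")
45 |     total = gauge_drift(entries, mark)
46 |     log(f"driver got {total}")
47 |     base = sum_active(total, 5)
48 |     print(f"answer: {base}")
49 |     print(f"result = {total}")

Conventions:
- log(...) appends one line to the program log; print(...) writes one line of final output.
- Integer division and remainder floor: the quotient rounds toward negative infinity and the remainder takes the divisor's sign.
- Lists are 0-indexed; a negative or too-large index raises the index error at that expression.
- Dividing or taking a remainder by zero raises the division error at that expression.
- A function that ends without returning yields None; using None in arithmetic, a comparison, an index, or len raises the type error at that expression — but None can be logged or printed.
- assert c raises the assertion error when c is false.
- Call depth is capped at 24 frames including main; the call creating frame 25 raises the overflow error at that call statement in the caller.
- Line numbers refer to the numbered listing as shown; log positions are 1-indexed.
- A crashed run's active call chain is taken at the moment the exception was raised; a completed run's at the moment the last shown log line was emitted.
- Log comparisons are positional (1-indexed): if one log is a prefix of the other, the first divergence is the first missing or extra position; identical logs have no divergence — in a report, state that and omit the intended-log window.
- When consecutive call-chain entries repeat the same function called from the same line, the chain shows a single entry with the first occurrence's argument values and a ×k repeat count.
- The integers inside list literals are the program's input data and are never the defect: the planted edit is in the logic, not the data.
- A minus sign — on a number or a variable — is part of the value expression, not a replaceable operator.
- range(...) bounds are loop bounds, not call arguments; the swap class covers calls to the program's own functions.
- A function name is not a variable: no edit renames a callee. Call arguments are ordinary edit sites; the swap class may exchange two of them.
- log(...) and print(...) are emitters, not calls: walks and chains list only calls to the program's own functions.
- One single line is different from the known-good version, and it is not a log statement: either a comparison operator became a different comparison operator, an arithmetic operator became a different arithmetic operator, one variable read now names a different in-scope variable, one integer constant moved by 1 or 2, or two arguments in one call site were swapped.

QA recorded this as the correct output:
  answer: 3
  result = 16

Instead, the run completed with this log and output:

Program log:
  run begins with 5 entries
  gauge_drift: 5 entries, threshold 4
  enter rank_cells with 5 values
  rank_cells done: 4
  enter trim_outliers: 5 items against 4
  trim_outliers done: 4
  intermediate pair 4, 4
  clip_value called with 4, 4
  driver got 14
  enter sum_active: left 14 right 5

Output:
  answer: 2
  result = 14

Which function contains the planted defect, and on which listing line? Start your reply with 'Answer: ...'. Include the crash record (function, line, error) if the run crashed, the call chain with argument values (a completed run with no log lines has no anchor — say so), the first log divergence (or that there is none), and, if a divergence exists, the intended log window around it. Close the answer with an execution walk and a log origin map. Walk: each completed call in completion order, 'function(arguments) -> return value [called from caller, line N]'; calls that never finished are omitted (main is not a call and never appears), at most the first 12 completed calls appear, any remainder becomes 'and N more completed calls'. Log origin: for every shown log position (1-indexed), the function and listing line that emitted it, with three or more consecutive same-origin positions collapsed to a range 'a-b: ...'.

Answer: the defect is in clip_value at line 23.
Key fact: The earliest visible damage is log position 9 — 'driver got 14' rather than the intended 'driver got 16'.
Call chain: main -> sum_active(14, 5) (called at line 47).
First divergence: at position 9 the run shows 'driver got 14' where the working version logs 'driver got 16'.
Intended log window:
  7: intermediate pair 4, 4
  8: clip_value called with 4, 4
  9: driver got 16
  10: enter sum_active: left 16 right 5
Execution walk:
  rank_cells([7, 8, 12, 12, 4]) -> 4  [called from gauge_drift, line 30]
  trim_outliers([7, 8, 12, 12, 4], 4) -> 4  [called from gauge_drift, line 31]
  clip_value(4, 4) -> 14  [called from gauge_drift, line 33]
  gauge_drift([7, 8, 12, 12, 4], 4) -> 14  [called from main, line 45]
  sum_active(14, 5) -> 2  [called from main, line 47]
Origin of each log line:
  1: from main, line 44
  2: from gauge_drift, line 29
  3: from rank_cells, line 2
  4: from rank_cells, line 7
  5: from trim_outliers, line 11
  6: from trim_outliers, line 16
  7: from gauge_drift, line 32
  8: from clip_value, line 20
  9: from main, line 46
  10: from sum_active, line 36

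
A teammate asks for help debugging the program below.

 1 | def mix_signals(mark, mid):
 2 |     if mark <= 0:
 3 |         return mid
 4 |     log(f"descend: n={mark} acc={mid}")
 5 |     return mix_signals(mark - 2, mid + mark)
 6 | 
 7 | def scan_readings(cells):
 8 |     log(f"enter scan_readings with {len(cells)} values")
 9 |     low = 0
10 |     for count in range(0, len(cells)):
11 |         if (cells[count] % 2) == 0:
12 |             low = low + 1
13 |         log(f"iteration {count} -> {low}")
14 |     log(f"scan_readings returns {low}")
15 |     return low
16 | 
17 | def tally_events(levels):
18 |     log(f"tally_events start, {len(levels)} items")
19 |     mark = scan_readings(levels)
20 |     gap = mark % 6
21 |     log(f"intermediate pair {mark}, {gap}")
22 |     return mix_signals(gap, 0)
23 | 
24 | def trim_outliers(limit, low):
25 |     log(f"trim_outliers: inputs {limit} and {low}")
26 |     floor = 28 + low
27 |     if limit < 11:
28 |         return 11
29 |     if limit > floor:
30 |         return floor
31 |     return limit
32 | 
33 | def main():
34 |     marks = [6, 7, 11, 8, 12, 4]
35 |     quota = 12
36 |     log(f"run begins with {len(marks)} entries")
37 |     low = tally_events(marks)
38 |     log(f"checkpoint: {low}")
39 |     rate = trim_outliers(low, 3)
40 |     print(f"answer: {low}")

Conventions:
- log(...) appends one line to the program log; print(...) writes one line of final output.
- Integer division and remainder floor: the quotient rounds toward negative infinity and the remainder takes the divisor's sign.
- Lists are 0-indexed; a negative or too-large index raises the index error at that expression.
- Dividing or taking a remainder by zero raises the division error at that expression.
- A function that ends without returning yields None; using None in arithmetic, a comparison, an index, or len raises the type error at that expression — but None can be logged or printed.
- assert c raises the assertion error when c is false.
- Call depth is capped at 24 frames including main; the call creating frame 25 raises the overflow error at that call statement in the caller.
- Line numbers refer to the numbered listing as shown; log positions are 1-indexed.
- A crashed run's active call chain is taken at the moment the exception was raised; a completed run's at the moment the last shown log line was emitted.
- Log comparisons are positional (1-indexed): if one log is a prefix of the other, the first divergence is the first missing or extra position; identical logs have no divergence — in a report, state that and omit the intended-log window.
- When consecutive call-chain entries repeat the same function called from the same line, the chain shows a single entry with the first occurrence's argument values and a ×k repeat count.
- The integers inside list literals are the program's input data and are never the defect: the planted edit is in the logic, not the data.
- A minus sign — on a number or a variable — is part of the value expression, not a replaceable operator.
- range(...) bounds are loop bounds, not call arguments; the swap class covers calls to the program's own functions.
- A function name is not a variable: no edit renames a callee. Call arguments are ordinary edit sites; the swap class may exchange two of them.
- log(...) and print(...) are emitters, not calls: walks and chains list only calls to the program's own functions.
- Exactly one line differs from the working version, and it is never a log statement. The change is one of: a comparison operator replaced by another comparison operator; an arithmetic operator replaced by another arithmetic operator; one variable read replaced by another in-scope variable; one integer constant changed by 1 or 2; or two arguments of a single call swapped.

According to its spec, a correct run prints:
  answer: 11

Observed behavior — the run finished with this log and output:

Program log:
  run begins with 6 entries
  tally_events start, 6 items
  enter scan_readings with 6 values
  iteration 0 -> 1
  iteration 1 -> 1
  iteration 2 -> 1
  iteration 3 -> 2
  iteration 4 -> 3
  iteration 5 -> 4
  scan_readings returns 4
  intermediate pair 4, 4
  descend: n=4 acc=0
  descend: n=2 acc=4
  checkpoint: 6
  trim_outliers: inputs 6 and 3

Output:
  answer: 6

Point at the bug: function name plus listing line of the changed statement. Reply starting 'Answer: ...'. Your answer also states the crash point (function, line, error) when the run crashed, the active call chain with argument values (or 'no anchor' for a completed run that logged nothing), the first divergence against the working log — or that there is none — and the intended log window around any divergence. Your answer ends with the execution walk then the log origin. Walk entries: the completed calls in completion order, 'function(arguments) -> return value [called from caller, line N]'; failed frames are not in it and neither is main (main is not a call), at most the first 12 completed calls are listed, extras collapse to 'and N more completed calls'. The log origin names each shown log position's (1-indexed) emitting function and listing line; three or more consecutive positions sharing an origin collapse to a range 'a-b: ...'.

Answer: the defect is in main at line 40.
Key fact: Nothing in the log betrays the bug — only the output does.
Call chain: main -> trim_outliers(6, 3) (called at line 39).
First divergence: none; the two logs match at every position.
Execution walk:
  scan_readings([6, 7, 11, 8, 12, 4]) -> 4  [called from tally_events, line 19]
  mix_signals(0, 6) -> 6  [called from mix_signals, line 5]
  mix_signals(2, 4) -> 6  [called from mix_signals, line 5]
  mix_signals(4, 0) -> 6  [called from tally_events, line 22]
  tally_events([6, 7, 11, 8, 12, 4]) -> 6  [called from main, line 37]
  trim_outliers(6, 3) -> 11  [called from main, line 39]
Log origins:
  1: emitted by main (line 36)
  2: emitted by tally_events (line 18)
  3: emitted by scan_readings (line 8)
  4-9: emitted by scan_readings (line 13)
  10: emitted by scan_readings (line 14)
  11: emitted by tally_events (line 21)
  12: emitted by mix_signals (line 4)
  13: emitted by mix_signals (line 4)
  14: emitted by main (line 38)
  15: emitted by trim_outliers (line 25)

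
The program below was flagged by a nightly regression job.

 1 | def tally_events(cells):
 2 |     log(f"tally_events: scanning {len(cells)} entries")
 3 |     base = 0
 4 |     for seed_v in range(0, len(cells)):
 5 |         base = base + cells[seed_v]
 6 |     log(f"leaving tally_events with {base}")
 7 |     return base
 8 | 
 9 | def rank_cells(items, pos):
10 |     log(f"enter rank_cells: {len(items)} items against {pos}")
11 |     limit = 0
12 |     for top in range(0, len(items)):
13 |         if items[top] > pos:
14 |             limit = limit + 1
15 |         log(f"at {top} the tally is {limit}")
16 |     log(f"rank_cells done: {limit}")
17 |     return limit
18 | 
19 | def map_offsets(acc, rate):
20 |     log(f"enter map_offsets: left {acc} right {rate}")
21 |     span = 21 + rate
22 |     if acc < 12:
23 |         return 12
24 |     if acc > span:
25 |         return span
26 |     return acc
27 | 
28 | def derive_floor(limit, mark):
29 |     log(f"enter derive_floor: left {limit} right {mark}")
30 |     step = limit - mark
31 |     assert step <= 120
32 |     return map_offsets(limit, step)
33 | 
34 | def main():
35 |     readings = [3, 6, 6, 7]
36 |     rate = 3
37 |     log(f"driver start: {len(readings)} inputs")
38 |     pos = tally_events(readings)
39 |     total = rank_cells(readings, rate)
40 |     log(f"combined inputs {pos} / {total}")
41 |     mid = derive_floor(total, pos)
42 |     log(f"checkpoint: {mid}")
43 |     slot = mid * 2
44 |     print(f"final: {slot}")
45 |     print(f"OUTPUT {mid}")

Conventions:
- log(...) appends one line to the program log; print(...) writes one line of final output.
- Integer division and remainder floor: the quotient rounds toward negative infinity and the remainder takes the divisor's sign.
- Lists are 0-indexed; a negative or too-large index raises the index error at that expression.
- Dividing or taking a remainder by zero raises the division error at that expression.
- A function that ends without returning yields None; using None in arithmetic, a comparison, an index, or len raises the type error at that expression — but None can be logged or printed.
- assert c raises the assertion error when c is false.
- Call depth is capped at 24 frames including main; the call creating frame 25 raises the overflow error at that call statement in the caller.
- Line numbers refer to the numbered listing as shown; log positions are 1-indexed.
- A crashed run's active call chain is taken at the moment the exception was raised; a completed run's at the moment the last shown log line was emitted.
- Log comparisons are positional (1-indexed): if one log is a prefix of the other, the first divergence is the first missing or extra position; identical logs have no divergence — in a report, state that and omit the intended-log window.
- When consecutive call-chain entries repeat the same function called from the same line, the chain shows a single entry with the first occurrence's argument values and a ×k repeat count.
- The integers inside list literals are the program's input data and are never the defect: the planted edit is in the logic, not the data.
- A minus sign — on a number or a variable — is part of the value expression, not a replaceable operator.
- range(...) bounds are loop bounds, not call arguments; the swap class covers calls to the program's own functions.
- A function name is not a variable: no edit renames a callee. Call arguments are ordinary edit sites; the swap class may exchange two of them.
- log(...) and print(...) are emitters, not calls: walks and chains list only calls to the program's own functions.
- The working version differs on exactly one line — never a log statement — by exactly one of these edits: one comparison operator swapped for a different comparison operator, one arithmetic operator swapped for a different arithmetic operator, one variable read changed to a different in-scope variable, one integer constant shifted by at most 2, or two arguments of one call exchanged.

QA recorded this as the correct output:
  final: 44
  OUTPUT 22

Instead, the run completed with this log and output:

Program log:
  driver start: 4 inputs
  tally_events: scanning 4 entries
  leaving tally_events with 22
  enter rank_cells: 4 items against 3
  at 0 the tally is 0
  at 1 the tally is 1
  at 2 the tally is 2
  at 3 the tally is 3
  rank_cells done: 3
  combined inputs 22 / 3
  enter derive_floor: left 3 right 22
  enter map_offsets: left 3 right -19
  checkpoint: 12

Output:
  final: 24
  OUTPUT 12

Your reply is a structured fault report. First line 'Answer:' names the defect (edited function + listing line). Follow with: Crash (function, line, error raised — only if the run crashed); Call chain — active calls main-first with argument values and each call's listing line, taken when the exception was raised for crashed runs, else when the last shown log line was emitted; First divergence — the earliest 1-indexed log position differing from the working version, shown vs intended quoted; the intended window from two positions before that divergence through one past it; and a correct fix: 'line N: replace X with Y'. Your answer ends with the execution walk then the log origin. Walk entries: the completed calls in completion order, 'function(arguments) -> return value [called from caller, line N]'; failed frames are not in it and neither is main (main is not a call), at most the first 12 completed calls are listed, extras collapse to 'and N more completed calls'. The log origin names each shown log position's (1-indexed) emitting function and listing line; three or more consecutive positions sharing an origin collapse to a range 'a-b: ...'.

Answer: the defect is in main at line 41.
Key fact: Log line 11 is where behavior first shows: 'enter derive_floor: left 3 right 22' appears instead of 'enter derive_floor: left 22 right 3'.
Call chain: main.
First divergence: position 11 — shown 'enter derive_floor: left 3 right 22', intended 'enter derive_floor: left 22 right 3'.
Intended log window:
  9: rank_cells done: 3
  10: combined inputs 22 / 3
  11: enter derive_floor: left 22 right 3
  12: enter map_offsets: left 22 right 19
Execution walk:
  tally_events([3, 6, 6, 7]) -> 22  [called from main, line 38]
  rank_cells([3, 6, 6, 7], 3) -> 3  [called from main, line 39]
  map_offsets(3, -19) -> 12  [called from derive_floor, line 32]
  derive_floor(3, 22) -> 12  [called from main, line 41]
Log origin:
  1 — main, line 37
  2 — tally_events, line 2
  3 — tally_events, line 6
  4 — rank_cells, line 10
  5-8 — rank_cells, line 15
  9 — rank_cells, line 16
  10 — main, line 40
  11 — derive_floor, line 29
  12 — map_offsets, line 20
  13 — main, line 42
A correct fix: line 41: replace `derive_floor(total, pos)` with `derive_floor(pos, total)`.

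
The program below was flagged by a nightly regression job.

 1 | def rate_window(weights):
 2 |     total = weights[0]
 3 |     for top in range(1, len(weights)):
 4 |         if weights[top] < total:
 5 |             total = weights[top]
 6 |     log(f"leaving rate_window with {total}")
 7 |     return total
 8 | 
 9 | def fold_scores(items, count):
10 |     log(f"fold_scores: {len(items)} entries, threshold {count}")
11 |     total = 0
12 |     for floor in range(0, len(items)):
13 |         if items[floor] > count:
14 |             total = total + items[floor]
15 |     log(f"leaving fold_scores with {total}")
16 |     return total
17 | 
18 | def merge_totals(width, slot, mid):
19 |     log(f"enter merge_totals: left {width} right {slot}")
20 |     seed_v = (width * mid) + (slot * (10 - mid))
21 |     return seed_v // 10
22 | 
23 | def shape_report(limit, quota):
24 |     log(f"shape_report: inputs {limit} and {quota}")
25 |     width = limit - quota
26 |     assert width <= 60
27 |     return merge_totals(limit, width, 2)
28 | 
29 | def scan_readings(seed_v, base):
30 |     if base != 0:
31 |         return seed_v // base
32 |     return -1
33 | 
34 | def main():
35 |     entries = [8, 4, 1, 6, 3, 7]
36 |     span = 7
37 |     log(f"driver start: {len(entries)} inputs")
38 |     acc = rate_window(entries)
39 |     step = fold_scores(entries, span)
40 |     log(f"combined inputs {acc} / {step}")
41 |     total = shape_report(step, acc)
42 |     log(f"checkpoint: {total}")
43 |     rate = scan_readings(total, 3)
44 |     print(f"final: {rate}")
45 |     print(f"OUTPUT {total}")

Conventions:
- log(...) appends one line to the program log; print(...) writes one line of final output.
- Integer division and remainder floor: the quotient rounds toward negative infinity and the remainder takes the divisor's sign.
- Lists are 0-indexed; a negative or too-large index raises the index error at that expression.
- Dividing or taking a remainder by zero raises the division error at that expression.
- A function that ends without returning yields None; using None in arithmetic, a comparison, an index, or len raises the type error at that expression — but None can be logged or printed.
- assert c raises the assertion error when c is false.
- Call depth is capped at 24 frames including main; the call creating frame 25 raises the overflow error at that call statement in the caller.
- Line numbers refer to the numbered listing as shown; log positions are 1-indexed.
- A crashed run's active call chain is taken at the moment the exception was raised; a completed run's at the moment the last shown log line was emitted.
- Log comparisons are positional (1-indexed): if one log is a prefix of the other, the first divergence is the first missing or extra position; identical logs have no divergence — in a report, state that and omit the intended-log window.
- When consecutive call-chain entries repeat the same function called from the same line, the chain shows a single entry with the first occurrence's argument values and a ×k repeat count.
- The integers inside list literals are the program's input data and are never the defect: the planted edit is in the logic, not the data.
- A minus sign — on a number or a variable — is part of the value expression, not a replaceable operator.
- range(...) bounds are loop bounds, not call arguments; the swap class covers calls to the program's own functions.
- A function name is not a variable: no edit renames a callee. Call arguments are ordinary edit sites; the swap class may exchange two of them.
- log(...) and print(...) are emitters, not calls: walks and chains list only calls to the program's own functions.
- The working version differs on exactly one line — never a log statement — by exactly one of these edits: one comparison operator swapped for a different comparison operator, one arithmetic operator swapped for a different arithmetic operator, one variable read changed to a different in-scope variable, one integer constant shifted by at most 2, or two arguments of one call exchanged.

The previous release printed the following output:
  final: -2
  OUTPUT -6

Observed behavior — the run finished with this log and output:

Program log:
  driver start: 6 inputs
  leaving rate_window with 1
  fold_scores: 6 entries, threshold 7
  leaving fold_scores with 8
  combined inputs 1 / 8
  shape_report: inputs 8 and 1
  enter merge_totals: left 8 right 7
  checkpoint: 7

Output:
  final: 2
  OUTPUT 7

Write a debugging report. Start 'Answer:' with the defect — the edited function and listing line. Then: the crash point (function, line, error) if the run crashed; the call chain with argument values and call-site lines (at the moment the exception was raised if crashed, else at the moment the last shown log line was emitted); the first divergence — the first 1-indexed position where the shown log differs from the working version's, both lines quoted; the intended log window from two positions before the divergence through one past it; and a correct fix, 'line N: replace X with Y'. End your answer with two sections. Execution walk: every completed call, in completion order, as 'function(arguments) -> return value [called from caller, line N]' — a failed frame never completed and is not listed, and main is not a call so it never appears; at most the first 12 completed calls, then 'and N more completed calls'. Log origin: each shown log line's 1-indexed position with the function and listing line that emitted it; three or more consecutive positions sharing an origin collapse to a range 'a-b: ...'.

Answer: the defect is in main at line 41.
The tell: Position 6 is the first bad log line: 'shape_report: inputs 8 and 1' should read 'shape_report: inputs 1 and 8'.
Call chain: main.
First divergence: position 6; shown 'shape_report: inputs 8 and 1' vs intended 'shape_report: inputs 1 and 8'.
Intended log window:
  4: leaving fold_scores with 8
  5: combined inputs 1 / 8
  6: shape_report: inputs 1 and 8
  7: enter merge_totals: left 1 right -7
Execution walk:
  rate_window([8, 4, 1, 6, 3, 7]) -> 1  [called from main, line 38]
  fold_scores([8, 4, 1, 6, 3, 7], 7) -> 8  [called from main, line 39]
  merge_totals(8, 7, 2) -> 7  [called from shape_report, line 27]
  shape_report(8, 1) -> 7  [called from main, line 41]
  scan_readings(7, 3) -> 2  [called from main, line 43]
Origin of each log line:
  1 — main, line 37
  2 — rate_window, line 6
  3 — fold_scores, line 10
  4 — fold_scores, line 15
  5 — main, line 40
  6 — shape_report, line 24
  7 — merge_totals, line 19
  8 — main, line 42
A correct fix: line 41: replace `shape_report(step, acc)` with `shape_report(acc, step)`.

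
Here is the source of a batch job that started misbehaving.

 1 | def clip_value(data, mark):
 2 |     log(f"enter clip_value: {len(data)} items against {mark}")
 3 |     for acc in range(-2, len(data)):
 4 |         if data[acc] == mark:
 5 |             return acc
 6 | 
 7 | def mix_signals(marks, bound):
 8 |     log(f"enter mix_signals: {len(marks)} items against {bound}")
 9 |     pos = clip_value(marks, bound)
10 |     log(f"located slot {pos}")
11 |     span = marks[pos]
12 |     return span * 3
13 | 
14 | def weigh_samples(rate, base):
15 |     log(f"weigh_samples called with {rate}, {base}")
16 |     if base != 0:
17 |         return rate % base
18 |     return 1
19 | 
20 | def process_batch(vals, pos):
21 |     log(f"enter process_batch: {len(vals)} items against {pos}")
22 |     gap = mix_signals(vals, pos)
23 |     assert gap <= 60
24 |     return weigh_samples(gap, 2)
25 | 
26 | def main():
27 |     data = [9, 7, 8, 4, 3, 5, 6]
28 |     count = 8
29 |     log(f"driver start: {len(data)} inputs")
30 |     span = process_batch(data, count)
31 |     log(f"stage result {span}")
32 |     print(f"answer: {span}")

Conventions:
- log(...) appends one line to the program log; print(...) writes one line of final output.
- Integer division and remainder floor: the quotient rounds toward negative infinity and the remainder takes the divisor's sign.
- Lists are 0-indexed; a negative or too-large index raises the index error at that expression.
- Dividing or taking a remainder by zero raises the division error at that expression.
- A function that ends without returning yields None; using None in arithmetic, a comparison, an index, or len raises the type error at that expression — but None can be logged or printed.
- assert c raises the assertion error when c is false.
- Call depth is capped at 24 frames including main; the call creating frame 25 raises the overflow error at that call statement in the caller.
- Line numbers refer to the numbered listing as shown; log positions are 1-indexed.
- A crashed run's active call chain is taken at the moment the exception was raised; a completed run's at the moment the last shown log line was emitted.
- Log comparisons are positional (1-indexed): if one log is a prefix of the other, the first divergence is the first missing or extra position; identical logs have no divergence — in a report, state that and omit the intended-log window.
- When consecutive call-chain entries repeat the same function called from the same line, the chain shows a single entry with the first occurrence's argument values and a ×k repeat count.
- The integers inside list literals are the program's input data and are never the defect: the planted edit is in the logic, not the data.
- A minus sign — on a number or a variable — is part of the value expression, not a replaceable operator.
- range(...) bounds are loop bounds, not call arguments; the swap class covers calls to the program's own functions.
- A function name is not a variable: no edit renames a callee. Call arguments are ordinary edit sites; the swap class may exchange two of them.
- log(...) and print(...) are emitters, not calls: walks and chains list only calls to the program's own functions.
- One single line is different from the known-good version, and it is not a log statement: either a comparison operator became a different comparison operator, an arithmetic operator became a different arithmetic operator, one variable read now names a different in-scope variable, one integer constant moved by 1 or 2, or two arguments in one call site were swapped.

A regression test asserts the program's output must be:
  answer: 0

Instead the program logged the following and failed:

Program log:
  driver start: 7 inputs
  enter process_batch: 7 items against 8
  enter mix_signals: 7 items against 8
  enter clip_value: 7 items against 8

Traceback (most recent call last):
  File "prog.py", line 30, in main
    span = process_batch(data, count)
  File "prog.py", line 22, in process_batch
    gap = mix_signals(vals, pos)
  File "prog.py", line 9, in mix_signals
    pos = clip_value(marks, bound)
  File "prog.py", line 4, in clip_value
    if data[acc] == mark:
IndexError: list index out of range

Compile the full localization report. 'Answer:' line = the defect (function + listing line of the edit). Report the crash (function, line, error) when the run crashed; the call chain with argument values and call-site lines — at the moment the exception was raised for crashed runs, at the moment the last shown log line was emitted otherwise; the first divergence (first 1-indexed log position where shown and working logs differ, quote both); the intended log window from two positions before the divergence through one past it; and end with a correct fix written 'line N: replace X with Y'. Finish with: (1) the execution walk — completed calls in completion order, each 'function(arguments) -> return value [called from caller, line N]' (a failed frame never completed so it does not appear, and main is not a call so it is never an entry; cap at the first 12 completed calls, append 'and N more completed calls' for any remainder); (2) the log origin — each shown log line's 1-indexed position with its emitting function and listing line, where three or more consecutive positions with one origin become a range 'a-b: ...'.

Answer: the defect is in clip_value at line 3.
Core observation: Only 4 log lines were emitted before the run died; the intended continuation was 'located slot 2'.
Crash: clip_value, line 4, IndexError.
Call chain: main -> process_batch([9, 7, 8, 4, 3, 5, 6], 8) (called at line 30) -> mix_signals([9, 7, 8, 4, 3, 5, 6], 8) (called at line 22) -> clip_value([9, 7, 8, 4, 3, 5, 6], 8) (called at line 9).
First divergence: position 5 (shown log ended at 4 lines; the working version continues: 'located slot 2').
Intended log window:
  3: enter mix_signals: 7 items against 8
  4: enter clip_value: 7 items against 8
  5: located slot 2
  6: weigh_samples called with 24, 2
Execution walk:
  (no call completed)
Origin of each log line:
  1: logged in main at line 29
  2: logged in process_batch at line 21
  3: logged in mix_signals at line 8
  4: logged in clip_value at line 2
A correct fix: line 3: replace `-2` with `0`.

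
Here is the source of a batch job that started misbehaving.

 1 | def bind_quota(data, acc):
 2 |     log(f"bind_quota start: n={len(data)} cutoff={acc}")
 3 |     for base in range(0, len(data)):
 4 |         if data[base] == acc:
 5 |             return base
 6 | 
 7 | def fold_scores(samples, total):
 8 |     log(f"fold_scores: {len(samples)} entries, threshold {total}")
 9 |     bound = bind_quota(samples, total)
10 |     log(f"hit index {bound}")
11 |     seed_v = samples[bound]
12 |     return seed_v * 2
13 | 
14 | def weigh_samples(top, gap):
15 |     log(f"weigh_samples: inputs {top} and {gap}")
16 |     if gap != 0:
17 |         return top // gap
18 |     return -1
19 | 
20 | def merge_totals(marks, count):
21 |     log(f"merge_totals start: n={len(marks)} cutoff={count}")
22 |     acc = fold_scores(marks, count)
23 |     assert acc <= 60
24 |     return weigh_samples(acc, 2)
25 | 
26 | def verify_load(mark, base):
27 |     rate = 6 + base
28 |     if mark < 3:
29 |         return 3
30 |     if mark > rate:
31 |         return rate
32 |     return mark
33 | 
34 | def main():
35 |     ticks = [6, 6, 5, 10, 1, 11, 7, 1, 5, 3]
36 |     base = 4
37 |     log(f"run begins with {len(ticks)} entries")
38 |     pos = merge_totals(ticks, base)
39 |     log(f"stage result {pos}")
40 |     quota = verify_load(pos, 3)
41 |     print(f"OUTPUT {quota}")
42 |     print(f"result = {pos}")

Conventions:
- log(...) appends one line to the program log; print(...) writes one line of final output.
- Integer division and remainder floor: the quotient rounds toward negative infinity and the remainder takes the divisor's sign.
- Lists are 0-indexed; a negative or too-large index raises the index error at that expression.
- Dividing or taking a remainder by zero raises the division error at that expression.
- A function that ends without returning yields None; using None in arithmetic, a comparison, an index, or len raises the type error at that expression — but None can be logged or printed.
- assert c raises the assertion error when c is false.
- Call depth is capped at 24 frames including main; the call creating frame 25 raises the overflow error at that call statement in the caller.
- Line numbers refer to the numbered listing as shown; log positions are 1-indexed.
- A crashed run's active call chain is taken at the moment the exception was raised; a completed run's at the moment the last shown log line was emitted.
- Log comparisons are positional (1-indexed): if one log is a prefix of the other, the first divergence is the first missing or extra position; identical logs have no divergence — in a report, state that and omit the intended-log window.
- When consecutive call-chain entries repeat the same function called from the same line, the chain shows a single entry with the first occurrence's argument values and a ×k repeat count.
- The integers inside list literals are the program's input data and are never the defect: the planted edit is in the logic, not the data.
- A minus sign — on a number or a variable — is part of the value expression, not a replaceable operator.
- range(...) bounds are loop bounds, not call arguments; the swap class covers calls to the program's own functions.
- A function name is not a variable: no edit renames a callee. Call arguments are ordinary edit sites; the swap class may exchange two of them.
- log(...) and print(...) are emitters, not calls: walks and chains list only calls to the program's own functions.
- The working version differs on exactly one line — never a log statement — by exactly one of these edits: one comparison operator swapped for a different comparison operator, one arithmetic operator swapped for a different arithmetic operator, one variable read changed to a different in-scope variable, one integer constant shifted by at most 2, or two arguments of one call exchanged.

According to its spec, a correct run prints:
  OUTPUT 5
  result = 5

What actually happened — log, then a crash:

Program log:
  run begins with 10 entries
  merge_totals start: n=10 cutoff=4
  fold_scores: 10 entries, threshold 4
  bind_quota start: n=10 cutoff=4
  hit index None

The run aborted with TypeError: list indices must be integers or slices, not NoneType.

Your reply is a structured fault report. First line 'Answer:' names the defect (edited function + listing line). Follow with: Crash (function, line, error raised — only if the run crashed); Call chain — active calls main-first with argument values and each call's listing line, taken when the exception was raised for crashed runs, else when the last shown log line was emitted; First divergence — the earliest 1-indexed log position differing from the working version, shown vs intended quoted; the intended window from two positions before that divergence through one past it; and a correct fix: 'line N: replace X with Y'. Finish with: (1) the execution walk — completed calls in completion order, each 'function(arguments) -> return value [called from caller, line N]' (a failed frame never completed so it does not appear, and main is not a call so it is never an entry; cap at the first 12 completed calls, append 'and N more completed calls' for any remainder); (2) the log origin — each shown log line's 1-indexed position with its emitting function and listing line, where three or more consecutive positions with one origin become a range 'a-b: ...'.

Answer: the defect is in main at line 36.
Key fact: The earliest visible damage is log position 2 — 'merge_totals start: n=10 cutoff=4' rather than the intended 'merge_totals start: n=10 cutoff=5'.
Crash: fold_scores, line 11, TypeError.
Call chain: main -> merge_totals([6, 6, 5, 10, 1, 11, 7, 1, 5, 3], 4) (called at line 38) -> fold_scores([6, 6, 5, 10, 1, 11, 7, 1, 5, 3], 4) (called at line 22).
First divergence: position 2; shown 'merge_totals start: n=10 cutoff=4' vs intended 'merge_totals start: n=10 cutoff=5'.
Intended log window:
  1: run begins with 10 entries
  2: merge_totals start: n=10 cutoff=5
  3: fold_scores: 10 entries, threshold 5
Execution walk:
  bind_quota([6, 6, 5, 10, 1, 11, 7, 1, 5, 3], 4) -> None  [called from fold_scores, line 9]
Log origins:
  1: logged in main at line 37
  2: logged in merge_totals at line 21
  3: logged in fold_scores at line 8
  4: logged in bind_quota at line 2
  5: logged in fold_scores at line 10
A correct fix: line 36: replace `4` with `5`.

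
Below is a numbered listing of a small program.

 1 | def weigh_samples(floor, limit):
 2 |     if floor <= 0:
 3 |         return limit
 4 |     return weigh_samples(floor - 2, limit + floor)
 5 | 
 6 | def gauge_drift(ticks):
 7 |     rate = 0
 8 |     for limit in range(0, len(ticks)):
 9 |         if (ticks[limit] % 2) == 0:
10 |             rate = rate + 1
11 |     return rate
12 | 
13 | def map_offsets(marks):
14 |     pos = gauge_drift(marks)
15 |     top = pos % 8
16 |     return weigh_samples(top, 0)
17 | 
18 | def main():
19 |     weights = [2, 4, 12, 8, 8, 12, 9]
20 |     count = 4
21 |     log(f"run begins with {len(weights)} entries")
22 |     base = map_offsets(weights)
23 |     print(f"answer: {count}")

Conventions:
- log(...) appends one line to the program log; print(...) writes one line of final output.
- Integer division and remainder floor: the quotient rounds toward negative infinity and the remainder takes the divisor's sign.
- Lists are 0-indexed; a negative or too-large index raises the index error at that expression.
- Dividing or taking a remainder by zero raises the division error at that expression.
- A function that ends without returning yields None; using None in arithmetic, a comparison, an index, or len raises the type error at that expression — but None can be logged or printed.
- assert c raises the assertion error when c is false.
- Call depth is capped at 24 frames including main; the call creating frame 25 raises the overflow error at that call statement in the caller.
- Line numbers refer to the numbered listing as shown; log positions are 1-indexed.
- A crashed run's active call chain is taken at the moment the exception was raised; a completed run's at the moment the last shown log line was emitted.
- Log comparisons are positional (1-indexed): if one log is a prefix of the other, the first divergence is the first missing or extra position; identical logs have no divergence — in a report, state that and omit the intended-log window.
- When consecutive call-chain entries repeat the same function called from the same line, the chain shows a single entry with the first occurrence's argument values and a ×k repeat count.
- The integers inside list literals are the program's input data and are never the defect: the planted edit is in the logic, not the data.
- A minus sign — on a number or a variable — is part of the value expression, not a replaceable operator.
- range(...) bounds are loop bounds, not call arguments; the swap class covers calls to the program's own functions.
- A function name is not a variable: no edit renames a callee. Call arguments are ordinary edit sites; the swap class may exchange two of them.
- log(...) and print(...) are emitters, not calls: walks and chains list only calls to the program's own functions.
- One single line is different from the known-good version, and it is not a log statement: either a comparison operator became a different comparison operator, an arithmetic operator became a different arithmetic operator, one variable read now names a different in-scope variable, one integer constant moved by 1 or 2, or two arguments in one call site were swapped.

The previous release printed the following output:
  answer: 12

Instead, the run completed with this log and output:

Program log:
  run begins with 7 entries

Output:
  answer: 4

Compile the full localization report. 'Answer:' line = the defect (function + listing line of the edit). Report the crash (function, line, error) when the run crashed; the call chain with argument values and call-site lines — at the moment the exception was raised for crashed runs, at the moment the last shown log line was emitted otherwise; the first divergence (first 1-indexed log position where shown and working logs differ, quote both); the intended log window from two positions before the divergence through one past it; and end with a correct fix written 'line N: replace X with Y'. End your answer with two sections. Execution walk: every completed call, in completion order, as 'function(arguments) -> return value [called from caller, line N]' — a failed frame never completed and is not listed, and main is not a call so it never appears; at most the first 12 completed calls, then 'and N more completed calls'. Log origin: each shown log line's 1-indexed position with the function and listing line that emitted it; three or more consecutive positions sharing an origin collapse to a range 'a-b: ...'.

Answer: the defect is in main at line 23.
Core observation: The logs agree in full; only the final output differs.
Call chain: main.
First divergence: there is none — every log position agrees.
Execution walk:
  gauge_drift([2, 4, 12, 8, 8, 12, 9]) -> 6  [called from map_offsets, line 14]
  weigh_samples(0, 12) -> 12  [called from weigh_samples, line 4]
  weigh_samples(2, 10) -> 12  [called from weigh_samples, line 4]
  weigh_samples(4, 6) -> 12  [called from weigh_samples, line 4]
  weigh_samples(6, 0) -> 12  [called from map_offsets, line 16]
  map_offsets([2, 4, 12, 8, 8, 12, 9]) -> 12  [called from main, line 22]
Log line origins:
  1: emitted by main (line 21)
A correct fix: line 23: replace `count` with `base`.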